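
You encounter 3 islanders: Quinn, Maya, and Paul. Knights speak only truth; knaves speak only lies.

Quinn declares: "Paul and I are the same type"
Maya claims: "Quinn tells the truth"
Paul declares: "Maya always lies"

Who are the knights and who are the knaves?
Quinn is a knave.
Maya is a knave.
Paul is a knight.

Verification:
- Quinn (knave) says "Paul and I are the same type" - this is FALSE (a lie) because Quinn is a knave and Paul is a knight.
- Maya (knave) says "Quinn tells the truth" - this is FALSE (a lie) because Quinn is a knave.
- Paul (knight) says "Maya always lies" - this is TRUE because Maya is a knave.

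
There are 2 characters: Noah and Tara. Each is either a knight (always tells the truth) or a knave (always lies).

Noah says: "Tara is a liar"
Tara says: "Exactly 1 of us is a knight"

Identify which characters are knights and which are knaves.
Noah is a knave.
Tara is a knight.

Verification:
- Noah (knave) says "Tara is a liar" - this is FALSE (a lie) because Tara is a knight.
- Tara (knight) says "Exactly 1 of us is a knight" - this is TRUE because there are 1 knights.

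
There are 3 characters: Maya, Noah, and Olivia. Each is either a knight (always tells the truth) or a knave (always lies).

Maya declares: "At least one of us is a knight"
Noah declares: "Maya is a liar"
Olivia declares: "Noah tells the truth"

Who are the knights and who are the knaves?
Maya is a knight.
Noah is a knave.
Olivia is a knave.

Verification:
- Maya (knight) says "At least one of us is a knight" - this is TRUE because Maya is a knight.
- Noah (knave) says "Maya is a liar" - this is FALSE (a lie) because Maya is a knight.
- Olivia (knave) says "Noah tells the truth" - this is FALSE (a lie) because Noah is a knave.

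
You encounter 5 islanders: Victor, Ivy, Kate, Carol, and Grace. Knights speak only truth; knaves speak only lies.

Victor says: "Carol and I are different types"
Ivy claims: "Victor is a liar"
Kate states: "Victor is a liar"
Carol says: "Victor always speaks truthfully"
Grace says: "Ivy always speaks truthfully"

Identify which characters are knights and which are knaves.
Victor is a knave.
Ivy is a knight.
Kate is a knight.
Carol is a knave.
Grace is a knight.

Verification:
- Victor (knave) says "Carol and I are different types" - this is FALSE (a lie) because Victor is a knave and Carol is a knave.
- Ivy (knight) says "Victor is a liar" - this is TRUE because Victor is a knave.
- Kate (knight) says "Victor is a liar" - this is TRUE because Victor is a knave.
- Carol (knave) says "Victor always speaks truthfully" - this is FALSE (a lie) because Victor is a knave.
- Grace (knight) says "Ivy always speaks truthfully" - this is TRUE because Ivy is a knight.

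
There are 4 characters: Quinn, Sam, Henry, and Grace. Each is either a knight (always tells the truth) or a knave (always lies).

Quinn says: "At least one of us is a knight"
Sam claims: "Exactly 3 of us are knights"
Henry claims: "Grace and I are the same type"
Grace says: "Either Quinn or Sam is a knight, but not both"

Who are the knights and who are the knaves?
Quinn is a knight.
Sam is a knave.
Henry is a knave.
Grace is a knight.

Verification:
- Quinn (knight) says "At least one of us is a knight" - this is TRUE because Quinn and Grace are knights.
- Sam (knave) says "Exactly 3 of us are knights" - this is FALSE (a lie) because there are 2 knights.
- Henry (knave) says "Grace and I are the same type" - this is FALSE (a lie) because Henry is a knave and Grace is a knight.
- Grace (knight) says "Either Quinn or Sam is a knight, but not both" - this is TRUE because Quinn is a knight and Sam is a knave.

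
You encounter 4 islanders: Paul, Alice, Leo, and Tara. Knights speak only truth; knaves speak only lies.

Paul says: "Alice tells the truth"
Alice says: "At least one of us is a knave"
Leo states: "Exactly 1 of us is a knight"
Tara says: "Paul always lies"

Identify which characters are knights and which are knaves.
Paul is a knight.
Alice is a knight.
Leo is a knave.
Tara is a knave.

Verification:
- Paul (knight) says "Alice tells the truth" - this is TRUE because Alice is a knight.
- Alice (knight) says "At least one of us is a knave" - this is TRUE because Leo and Tara are knaves.
- Leo (knave) says "Exactly 1 of us is a knight" - this is FALSE (a lie) because there are 2 knights.
- Tara (knave) says "Paul always lies" - this is FALSE (a lie) because Paul is a knight.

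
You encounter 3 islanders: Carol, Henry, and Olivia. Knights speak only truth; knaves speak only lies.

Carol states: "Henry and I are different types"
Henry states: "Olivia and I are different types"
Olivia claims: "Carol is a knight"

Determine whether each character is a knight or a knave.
Carol is a knave.
Henry is a knave.
Olivia is a knave.

Verification:
- Carol (knave) says "Henry and I are different types" - this is FALSE (a lie) because Carol is a knave and Henry is a knave.
- Henry (knave) says "Olivia and I are different types" - this is FALSE (a lie) because Henry is a knave and Olivia is a knave.
- Olivia (knave) says "Carol is a knight" - this is FALSE (a lie) because Carol is a knave.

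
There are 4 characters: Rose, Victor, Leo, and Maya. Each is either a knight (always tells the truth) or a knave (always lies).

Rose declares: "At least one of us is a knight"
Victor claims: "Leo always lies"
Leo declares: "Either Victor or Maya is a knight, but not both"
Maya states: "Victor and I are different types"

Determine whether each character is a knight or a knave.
Rose is a knight.
Victor is a knave.
Leo is a knight.
Maya is a knight.

Verification:
- Rose (knight) says "At least one of us is a knight" - this is TRUE because Rose, Leo, and Maya are knights.
- Victor (knave) says "Leo always lies" - this is FALSE (a lie) because Leo is a knight.
- Leo (knight) says "Either Victor or Maya is a knight, but not both" - this is TRUE because Victor is a knave and Maya is a knight.
- Maya (knight) says "Victor and I are different types" - this is TRUE because Maya is a knight and Victor is a knave.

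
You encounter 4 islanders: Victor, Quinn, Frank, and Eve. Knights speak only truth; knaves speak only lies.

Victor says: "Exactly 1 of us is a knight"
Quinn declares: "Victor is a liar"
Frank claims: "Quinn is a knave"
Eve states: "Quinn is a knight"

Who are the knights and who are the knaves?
Victor is a knave.
Quinn is a knight.
Frank is a knave.
Eve is a knight.

Verification:
- Victor (knave) says "Exactly 1 of us is a knight" - this is FALSE (a lie) because there are 2 knights.
- Quinn (knight) says "Victor is a liar" - this is TRUE because Victor is a knave.
- Frank (knave) says "Quinn is a knave" - this is FALSE (a lie) because Quinn is a knight.
- Eve (knight) says "Quinn is a knight" - this is TRUE because Quinn is a knight.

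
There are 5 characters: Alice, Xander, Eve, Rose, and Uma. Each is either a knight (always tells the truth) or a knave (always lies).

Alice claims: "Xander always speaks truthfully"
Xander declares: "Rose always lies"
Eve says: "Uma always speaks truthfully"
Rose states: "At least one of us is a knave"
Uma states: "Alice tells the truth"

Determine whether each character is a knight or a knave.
Alice is a knave.
Xander is a knave.
Eve is a knave.
Rose is a knight.
Uma is a knave.

Verification:
- Alice (knave) says "Xander always speaks truthfully" - this is FALSE (a lie) because Xander is a knave.
- Xander (knave) says "Rose always lies" - this is FALSE (a lie) because Rose is a knight.
- Eve (knave) says "Uma always speaks truthfully" - this is FALSE (a lie) because Uma is a knave.
- Rose (knight) says "At least one of us is a knave" - this is TRUE because Alice, Xander, Eve, and Uma are knaves.
- Uma (knave) says "Alice tells the truth" - this is FALSE (a lie) because Alice is a knave.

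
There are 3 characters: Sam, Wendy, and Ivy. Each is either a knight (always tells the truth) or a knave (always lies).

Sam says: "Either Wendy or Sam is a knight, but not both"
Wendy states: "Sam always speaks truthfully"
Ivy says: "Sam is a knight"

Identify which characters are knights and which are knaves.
Sam is a knave.
Wendy is a knave.
Ivy is a knave.

Verification:
- Sam (knave) says "Either Wendy or Sam is a knight, but not both" - this is FALSE (a lie) because Wendy is a knave and Sam is a knave.
- Wendy (knave) says "Sam always speaks truthfully" - this is FALSE (a lie) because Sam is a knave.
- Ivy (knave) says "Sam is a knight" - this is FALSE (a lie) because Sam is a knave.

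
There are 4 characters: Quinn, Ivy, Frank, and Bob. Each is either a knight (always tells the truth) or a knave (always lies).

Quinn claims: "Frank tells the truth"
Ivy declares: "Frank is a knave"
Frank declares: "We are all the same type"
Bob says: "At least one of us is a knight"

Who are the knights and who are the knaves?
Quinn is a knave.
Ivy is a knight.
Frank is a knave.
Bob is a knight.

Verification:
- Quinn (knave) says "Frank tells the truth" - this is FALSE (a lie) because Frank is a knave.
- Ivy (knight) says "Frank is a knave" - this is TRUE because Frank is a knave.
- Frank (knave) says "We are all the same type" - this is FALSE (a lie) because Ivy and Bob are knights and Quinn and Frank are knaves.
- Bob (knight) says "At least one of us is a knight" - this is TRUE because Ivy and Bob are knights.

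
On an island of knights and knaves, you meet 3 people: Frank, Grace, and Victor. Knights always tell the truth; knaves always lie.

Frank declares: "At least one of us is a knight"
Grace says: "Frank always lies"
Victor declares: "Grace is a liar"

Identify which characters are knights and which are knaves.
Frank is a knight.
Grace is a knave.
Victor is a knight.

Verification:
- Frank (knight) says "At least one of us is a knight" - this is TRUE because Frank and Victor are knights.
- Grace (knave) says "Frank always lies" - this is FALSE (a lie) because Frank is a knight.
- Victor (knight) says "Grace is a liar" - this is TRUE because Grace is a knave.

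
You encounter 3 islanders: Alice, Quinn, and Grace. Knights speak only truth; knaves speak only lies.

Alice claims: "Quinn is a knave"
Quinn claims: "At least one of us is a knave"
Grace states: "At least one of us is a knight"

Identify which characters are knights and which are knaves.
Alice is a knave.
Quinn is a knight.
Grace is a knight.

Verification:
- Alice (knave) says "Quinn is a knave" - this is FALSE (a lie) because Quinn is a knight.
- Quinn (knight) says "At least one of us is a knave" - this is TRUE because Alice is a knave.
- Grace (knight) says "At least one of us is a knight" - this is TRUE because Quinn and Grace are knights.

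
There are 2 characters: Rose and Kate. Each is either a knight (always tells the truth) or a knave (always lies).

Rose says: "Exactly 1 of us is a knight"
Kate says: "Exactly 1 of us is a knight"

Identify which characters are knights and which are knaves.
Rose is a knave.
Kate is a knave.

Verification:
- Rose (knave) says "Exactly 1 of us is a knight" - this is FALSE (a lie) because there are 0 knights.
- Kate (knave) says "Exactly 1 of us is a knight" - this is FALSE (a lie) because there are 0 knights.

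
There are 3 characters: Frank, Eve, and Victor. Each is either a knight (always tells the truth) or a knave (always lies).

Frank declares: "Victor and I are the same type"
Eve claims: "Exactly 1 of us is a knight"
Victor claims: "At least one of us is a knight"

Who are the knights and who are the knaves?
Frank is a knight.
Eve is a knave.
Victor is a knight.

Verification:
- Frank (knight) says "Victor and I are the same type" - this is TRUE because Frank is a knight and Victor is a knight.
- Eve (knave) says "Exactly 1 of us is a knight" - this is FALSE (a lie) because there are 2 knights.
- Victor (knight) says "At least one of us is a knight" - this is TRUE because Frank and Victor are knights.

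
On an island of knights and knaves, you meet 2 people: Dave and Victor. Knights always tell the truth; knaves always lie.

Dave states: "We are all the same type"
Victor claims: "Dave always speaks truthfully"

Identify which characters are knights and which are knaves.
Dave is a knight.
Victor is a knight.

Verification:
- Dave (knight) says "We are all the same type" - this is TRUE because Dave and Victor are knights.
- Victor (knight) says "Dave always speaks truthfully" - this is TRUE because Dave is a knight.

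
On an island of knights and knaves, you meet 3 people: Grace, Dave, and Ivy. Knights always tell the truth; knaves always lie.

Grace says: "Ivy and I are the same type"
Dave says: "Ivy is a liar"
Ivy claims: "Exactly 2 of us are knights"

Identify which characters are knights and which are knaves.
Grace is a knight.
Dave is a knave.
Ivy is a knight.

Verification:
- Grace (knight) says "Ivy and I are the same type" - this is TRUE because Grace is a knight and Ivy is a knight.
- Dave (knave) says "Ivy is a liar" - this is FALSE (a lie) because Ivy is a knight.
- Ivy (knight) says "Exactly 2 of us are knights" - this is TRUE because there are 2 knights.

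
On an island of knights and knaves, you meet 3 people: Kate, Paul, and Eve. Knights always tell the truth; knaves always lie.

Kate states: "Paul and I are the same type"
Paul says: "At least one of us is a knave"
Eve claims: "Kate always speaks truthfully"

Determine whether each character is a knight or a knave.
Kate is a knave.
Paul is a knight.
Eve is a knave.

Verification:
- Kate (knave) says "Paul and I are the same type" - this is FALSE (a lie) because Kate is a knave and Paul is a knight.
- Paul (knight) says "At least one of us is a knave" - this is TRUE because Kate and Eve are knaves.
- Eve (knave) says "Kate always speaks truthfully" - this is FALSE (a lie) because Kate is a knave.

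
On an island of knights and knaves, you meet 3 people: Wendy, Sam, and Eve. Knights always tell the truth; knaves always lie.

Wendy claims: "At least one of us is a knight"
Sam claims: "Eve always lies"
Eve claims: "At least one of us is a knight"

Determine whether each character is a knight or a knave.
Wendy is a knight.
Sam is a knave.
Eve is a knight.

Verification:
- Wendy (knight) says "At least one of us is a knight" - this is TRUE because Wendy and Eve are knights.
- Sam (knave) says "Eve always lies" - this is FALSE (a lie) because Eve is a knight.
- Eve (knight) says "At least one of us is a knight" - this is TRUE because Wendy and Eve are knights.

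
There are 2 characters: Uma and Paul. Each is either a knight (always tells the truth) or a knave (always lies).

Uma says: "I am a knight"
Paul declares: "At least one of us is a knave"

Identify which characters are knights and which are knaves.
Uma is a knave.
Paul is a knight.

Verification:
- Uma (knave) says "I am a knight" - this is FALSE (a lie) because Uma is a knave.
- Paul (knight) says "At least one of us is a knave" - this is TRUE because Uma is a knave.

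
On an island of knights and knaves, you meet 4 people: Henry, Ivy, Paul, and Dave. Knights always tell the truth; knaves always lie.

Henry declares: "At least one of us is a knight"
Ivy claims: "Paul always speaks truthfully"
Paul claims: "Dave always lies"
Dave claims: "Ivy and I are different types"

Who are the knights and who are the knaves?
Henry is a knight.
Ivy is a knave.
Paul is a knave.
Dave is a knight.

Verification:
- Henry (knight) says "At least one of us is a knight" - this is TRUE because Henry and Dave are knights.
- Ivy (knave) says "Paul always speaks truthfully" - this is FALSE (a lie) because Paul is a knave.
- Paul (knave) says "Dave always lies" - this is FALSE (a lie) because Dave is a knight.
- Dave (knight) says "Ivy and I are different types" - this is TRUE because Dave is a knight and Ivy is a knave.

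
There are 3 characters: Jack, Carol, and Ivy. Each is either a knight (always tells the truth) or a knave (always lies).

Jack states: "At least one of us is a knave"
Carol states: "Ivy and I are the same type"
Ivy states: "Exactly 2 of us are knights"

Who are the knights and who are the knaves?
Jack is a knight.
Carol is a knave.
Ivy is a knight.

Verification:
- Jack (knight) says "At least one of us is a knave" - this is TRUE because Carol is a knave.
- Carol (knave) says "Ivy and I are the same type" - this is FALSE (a lie) because Carol is a knave and Ivy is a knight.
- Ivy (knight) says "Exactly 2 of us are knights" - this is TRUE because there are 2 knights.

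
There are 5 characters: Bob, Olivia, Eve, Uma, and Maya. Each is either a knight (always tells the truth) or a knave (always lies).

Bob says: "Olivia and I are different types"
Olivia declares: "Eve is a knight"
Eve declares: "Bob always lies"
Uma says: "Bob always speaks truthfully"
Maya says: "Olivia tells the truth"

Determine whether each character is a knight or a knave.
Bob is a knight.
Olivia is a knave.
Eve is a knave.
Uma is a knight.
Maya is a knave.

Verification:
- Bob (knight) says "Olivia and I are different types" - this is TRUE because Bob is a knight and Olivia is a knave.
- Olivia (knave) says "Eve is a knight" - this is FALSE (a lie) because Eve is a knave.
- Eve (knave) says "Bob always lies" - this is FALSE (a lie) because Bob is a knight.
- Uma (knight) says "Bob always speaks truthfully" - this is TRUE because Bob is a knight.
- Maya (knave) says "Olivia tells the truth" - this is FALSE (a lie) because Olivia is a knave.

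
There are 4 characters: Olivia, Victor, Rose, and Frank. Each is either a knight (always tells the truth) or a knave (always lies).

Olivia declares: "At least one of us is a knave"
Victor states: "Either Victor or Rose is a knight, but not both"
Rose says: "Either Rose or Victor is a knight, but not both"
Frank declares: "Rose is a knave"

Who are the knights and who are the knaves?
Olivia is a knight.
Victor is a knave.
Rose is a knave.
Frank is a knight.

Verification:
- Olivia (knight) says "At least one of us is a knave" - this is TRUE because Victor and Rose are knaves.
- Victor (knave) says "Either Victor or Rose is a knight, but not both" - this is FALSE (a lie) because Victor is a knave and Rose is a knave.
- Rose (knave) says "Either Rose or Victor is a knight, but not both" - this is FALSE (a lie) because Rose is a knave and Victor is a knave.
- Frank (knight) says "Rose is a knave" - this is TRUE because Rose is a knave.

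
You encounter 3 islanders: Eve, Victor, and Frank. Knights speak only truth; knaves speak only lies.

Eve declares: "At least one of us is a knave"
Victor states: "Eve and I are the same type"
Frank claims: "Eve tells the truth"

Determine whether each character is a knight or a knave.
Eve is a knight.
Victor is a knave.
Frank is a knight.

Verification:
- Eve (knight) says "At least one of us is a knave" - this is TRUE because Victor is a knave.
- Victor (knave) says "Eve and I are the same type" - this is FALSE (a lie) because Victor is a knave and Eve is a knight.
- Frank (knight) says "Eve tells the truth" - this is TRUE because Eve is a knight.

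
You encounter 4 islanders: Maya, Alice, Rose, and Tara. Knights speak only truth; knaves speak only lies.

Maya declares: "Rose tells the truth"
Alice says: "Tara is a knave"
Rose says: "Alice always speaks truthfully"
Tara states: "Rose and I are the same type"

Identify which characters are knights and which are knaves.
Maya is a knight.
Alice is a knight.
Rose is a knight.
Tara is a knave.

Verification:
- Maya (knight) says "Rose tells the truth" - this is TRUE because Rose is a knight.
- Alice (knight) says "Tara is a knave" - this is TRUE because Tara is a knave.
- Rose (knight) says "Alice always speaks truthfully" - this is TRUE because Alice is a knight.
- Tara (knave) says "Rose and I are the same type" - this is FALSE (a lie) because Tara is a knave and Rose is a knight.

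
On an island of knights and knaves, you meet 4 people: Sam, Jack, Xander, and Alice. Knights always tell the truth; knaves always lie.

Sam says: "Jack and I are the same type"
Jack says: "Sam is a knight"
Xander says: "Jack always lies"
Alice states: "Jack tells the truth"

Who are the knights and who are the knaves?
Sam is a knight.
Jack is a knight.
Xander is a knave.
Alice is a knight.

Verification:
- Sam (knight) says "Jack and I are the same type" - this is TRUE because Sam is a knight and Jack is a knight.
- Jack (knight) says "Sam is a knight" - this is TRUE because Sam is a knight.
- Xander (knave) says "Jack always lies" - this is FALSE (a lie) because Jack is a knight.
- Alice (knight) says "Jack tells the truth" - this is TRUE because Jack is a knight.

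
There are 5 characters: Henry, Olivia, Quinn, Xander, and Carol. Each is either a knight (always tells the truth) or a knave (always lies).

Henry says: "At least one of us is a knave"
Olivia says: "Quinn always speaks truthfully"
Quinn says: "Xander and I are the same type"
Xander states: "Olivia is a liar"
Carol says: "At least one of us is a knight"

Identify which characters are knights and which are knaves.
Henry is a knight.
Olivia is a knave.
Quinn is a knave.
Xander is a knight.
Carol is a knight.

Verification:
- Henry (knight) says "At least one of us is a knave" - this is TRUE because Olivia and Quinn are knaves.
- Olivia (knave) says "Quinn always speaks truthfully" - this is FALSE (a lie) because Quinn is a knave.
- Quinn (knave) says "Xander and I are the same type" - this is FALSE (a lie) because Quinn is a knave and Xander is a knight.
- Xander (knight) says "Olivia is a liar" - this is TRUE because Olivia is a knave.
- Carol (knight) says "At least one of us is a knight" - this is TRUE because Henry, Xander, and Carol are knights.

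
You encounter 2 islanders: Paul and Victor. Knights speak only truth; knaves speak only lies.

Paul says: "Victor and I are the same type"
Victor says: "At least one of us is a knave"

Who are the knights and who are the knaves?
Paul is a knave.
Victor is a knight.

Verification:
- Paul (knave) says "Victor and I are the same type" - this is FALSE (a lie) because Paul is a knave and Victor is a knight.
- Victor (knight) says "At least one of us is a knave" - this is TRUE because Paul is a knave.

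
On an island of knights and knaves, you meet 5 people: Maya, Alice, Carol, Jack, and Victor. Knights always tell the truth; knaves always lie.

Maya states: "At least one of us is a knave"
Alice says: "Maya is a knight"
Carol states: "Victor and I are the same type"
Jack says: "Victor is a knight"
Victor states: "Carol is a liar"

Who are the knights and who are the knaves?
Maya is a knight.
Alice is a knight.
Carol is a knave.
Jack is a knight.
Victor is a knight.

Verification:
- Maya (knight) says "At least one of us is a knave" - this is TRUE because Carol is a knave.
- Alice (knight) says "Maya is a knight" - this is TRUE because Maya is a knight.
- Carol (knave) says "Victor and I are the same type" - this is FALSE (a lie) because Carol is a knave and Victor is a knight.
- Jack (knight) says "Victor is a knight" - this is TRUE because Victor is a knight.
- Victor (knight) says "Carol is a liar" - this is TRUE because Carol is a knave.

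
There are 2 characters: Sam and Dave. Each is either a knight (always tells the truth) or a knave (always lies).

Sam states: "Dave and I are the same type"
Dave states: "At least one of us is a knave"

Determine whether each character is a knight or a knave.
Sam is a knave.
Dave is a knight.

Verification:
- Sam (knave) says "Dave and I are the same type" - this is FALSE (a lie) because Sam is a knave and Dave is a knight.
- Dave (knight) says "At least one of us is a knave" - this is TRUE because Sam is a knave.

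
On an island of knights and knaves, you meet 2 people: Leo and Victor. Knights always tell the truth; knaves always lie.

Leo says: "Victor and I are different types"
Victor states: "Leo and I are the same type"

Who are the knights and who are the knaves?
Leo is a knight.
Victor is a knave.

Verification:
- Leo (knight) says "Victor and I are different types" - this is TRUE because Leo is a knight and Victor is a knave.
- Victor (knave) says "Leo and I are the same type" - this is FALSE (a lie) because Victor is a knave and Leo is a knight.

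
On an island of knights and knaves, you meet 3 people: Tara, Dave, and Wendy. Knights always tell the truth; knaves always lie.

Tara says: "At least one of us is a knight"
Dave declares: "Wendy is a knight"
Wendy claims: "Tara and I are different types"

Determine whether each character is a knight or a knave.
Tara is a knave.
Dave is a knave.
Wendy is a knave.

Verification:
- Tara (knave) says "At least one of us is a knight" - this is FALSE (a lie) because no one is a knight.
- Dave (knave) says "Wendy is a knight" - this is FALSE (a lie) because Wendy is a knave.
- Wendy (knave) says "Tara and I are different types" - this is FALSE (a lie) because Wendy is a knave and Tara is a knave.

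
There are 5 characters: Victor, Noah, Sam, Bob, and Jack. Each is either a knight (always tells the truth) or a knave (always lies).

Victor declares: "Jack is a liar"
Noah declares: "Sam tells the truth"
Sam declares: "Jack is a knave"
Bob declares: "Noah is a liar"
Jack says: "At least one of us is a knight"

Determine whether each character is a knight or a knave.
Victor is a knave.
Noah is a knave.
Sam is a knave.
Bob is a knight.
Jack is a knight.

Verification:
- Victor (knave) says "Jack is a liar" - this is FALSE (a lie) because Jack is a knight.
- Noah (knave) says "Sam tells the truth" - this is FALSE (a lie) because Sam is a knave.
- Sam (knave) says "Jack is a knave" - this is FALSE (a lie) because Jack is a knight.
- Bob (knight) says "Noah is a liar" - this is TRUE because Noah is a knave.
- Jack (knight) says "At least one of us is a knight" - this is TRUE because Bob and Jack are knights.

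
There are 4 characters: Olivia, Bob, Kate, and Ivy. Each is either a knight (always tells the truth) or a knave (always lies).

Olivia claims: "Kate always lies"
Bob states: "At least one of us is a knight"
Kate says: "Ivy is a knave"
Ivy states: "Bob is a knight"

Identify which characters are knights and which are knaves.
Olivia is a knight.
Bob is a knight.
Kate is a knave.
Ivy is a knight.

Verification:
- Olivia (knight) says "Kate always lies" - this is TRUE because Kate is a knave.
- Bob (knight) says "At least one of us is a knight" - this is TRUE because Olivia, Bob, and Ivy are knights.
- Kate (knave) says "Ivy is a knave" - this is FALSE (a lie) because Ivy is a knight.
- Ivy (knight) says "Bob is a knight" - this is TRUE because Bob is a knight.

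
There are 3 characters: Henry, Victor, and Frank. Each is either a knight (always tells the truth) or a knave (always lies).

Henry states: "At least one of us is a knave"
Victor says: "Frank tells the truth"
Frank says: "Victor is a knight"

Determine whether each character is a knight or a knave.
Henry is a knight.
Victor is a knave.
Frank is a knave.

Verification:
- Henry (knight) says "At least one of us is a knave" - this is TRUE because Victor and Frank are knaves.
- Victor (knave) says "Frank tells the truth" - this is FALSE (a lie) because Frank is a knave.
- Frank (knave) says "Victor is a knight" - this is FALSE (a lie) because Victor is a knave.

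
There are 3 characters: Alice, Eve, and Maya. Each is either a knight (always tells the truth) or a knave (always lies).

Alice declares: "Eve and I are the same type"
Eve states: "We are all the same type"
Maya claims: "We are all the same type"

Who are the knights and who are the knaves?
Alice is a knight.
Eve is a knight.
Maya is a knight.

Verification:
- Alice (knight) says "Eve and I are the same type" - this is TRUE because Alice is a knight and Eve is a knight.
- Eve (knight) says "We are all the same type" - this is TRUE because Alice, Eve, and Maya are knights.
- Maya (knight) says "We are all the same type" - this is TRUE because Alice, Eve, and Maya are knights.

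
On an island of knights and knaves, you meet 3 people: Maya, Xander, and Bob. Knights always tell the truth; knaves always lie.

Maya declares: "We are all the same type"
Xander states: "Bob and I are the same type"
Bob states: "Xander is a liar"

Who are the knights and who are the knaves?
Maya is a knave.
Xander is a knave.
Bob is a knight.

Verification:
- Maya (knave) says "We are all the same type" - this is FALSE (a lie) because Bob is a knight and Maya and Xander are knaves.
- Xander (knave) says "Bob and I are the same type" - this is FALSE (a lie) because Xander is a knave and Bob is a knight.
- Bob (knight) says "Xander is a liar" - this is TRUE because Xander is a knave.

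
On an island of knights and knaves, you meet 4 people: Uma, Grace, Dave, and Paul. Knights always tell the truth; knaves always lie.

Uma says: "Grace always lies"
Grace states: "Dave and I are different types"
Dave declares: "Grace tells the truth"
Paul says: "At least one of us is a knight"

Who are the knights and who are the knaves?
Uma is a knight.
Grace is a knave.
Dave is a knave.
Paul is a knight.

Verification:
- Uma (knight) says "Grace always lies" - this is TRUE because Grace is a knave.
- Grace (knave) says "Dave and I are different types" - this is FALSE (a lie) because Grace is a knave and Dave is a knave.
- Dave (knave) says "Grace tells the truth" - this is FALSE (a lie) because Grace is a knave.
- Paul (knight) says "At least one of us is a knight" - this is TRUE because Uma and Paul are knights.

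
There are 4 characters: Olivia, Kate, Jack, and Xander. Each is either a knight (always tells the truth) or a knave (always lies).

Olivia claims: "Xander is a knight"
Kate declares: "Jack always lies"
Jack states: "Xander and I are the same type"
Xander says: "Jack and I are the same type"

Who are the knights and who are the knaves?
Olivia is a knight.
Kate is a knave.
Jack is a knight.
Xander is a knight.

Verification:
- Olivia (knight) says "Xander is a knight" - this is TRUE because Xander is a knight.
- Kate (knave) says "Jack always lies" - this is FALSE (a lie) because Jack is a knight.
- Jack (knight) says "Xander and I are the same type" - this is TRUE because Jack is a knight and Xander is a knight.
- Xander (knight) says "Jack and I are the same type" - this is TRUE because Xander is a knight and Jack is a knight.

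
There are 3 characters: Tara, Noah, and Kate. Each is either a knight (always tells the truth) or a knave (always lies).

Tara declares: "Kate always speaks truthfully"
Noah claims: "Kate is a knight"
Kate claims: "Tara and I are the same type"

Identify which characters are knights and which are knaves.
Tara is a knight.
Noah is a knight.
Kate is a knight.

Verification:
- Tara (knight) says "Kate always speaks truthfully" - this is TRUE because Kate is a knight.
- Noah (knight) says "Kate is a knight" - this is TRUE because Kate is a knight.
- Kate (knight) says "Tara and I are the same type" - this is TRUE because Kate is a knight and Tara is a knight.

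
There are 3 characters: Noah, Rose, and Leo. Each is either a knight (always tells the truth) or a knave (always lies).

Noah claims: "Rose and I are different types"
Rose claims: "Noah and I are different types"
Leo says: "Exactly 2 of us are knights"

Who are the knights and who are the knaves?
Noah is a knave.
Rose is a knave.
Leo is a knave.

Verification:
- Noah (knave) says "Rose and I are different types" - this is FALSE (a lie) because Noah is a knave and Rose is a knave.
- Rose (knave) says "Noah and I are different types" - this is FALSE (a lie) because Rose is a knave and Noah is a knave.
- Leo (knave) says "Exactly 2 of us are knights" - this is FALSE (a lie) because there are 0 knights.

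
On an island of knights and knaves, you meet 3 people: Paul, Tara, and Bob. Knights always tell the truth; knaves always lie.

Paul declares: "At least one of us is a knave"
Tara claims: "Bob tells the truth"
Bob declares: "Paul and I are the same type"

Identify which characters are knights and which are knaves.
Paul is a knight.
Tara is a knave.
Bob is a knave.

Verification:
- Paul (knight) says "At least one of us is a knave" - this is TRUE because Tara and Bob are knaves.
- Tara (knave) says "Bob tells the truth" - this is FALSE (a lie) because Bob is a knave.
- Bob (knave) says "Paul and I are the same type" - this is FALSE (a lie) because Bob is a knave and Paul is a knight.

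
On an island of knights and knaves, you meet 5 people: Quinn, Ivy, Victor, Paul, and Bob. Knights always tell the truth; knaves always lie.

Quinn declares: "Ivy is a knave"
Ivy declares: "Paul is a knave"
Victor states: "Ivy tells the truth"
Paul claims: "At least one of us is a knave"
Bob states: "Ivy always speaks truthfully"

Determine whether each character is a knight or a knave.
Quinn is a knight.
Ivy is a knave.
Victor is a knave.
Paul is a knight.
Bob is a knave.

Verification:
- Quinn (knight) says "Ivy is a knave" - this is TRUE because Ivy is a knave.
- Ivy (knave) says "Paul is a knave" - this is FALSE (a lie) because Paul is a knight.
- Victor (knave) says "Ivy tells the truth" - this is FALSE (a lie) because Ivy is a knave.
- Paul (knight) says "At least one of us is a knave" - this is TRUE because Ivy, Victor, and Bob are knaves.
- Bob (knave) says "Ivy always speaks truthfully" - this is FALSE (a lie) because Ivy is a knave.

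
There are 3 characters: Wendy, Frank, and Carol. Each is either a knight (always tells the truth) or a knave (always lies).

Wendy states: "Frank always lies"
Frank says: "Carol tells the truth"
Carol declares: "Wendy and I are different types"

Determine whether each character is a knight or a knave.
Wendy is a knave.
Frank is a knight.
Carol is a knight.

Verification:
- Wendy (knave) says "Frank always lies" - this is FALSE (a lie) because Frank is a knight.
- Frank (knight) says "Carol tells the truth" - this is TRUE because Carol is a knight.
- Carol (knight) says "Wendy and I are different types" - this is TRUE because Carol is a knight and Wendy is a knave.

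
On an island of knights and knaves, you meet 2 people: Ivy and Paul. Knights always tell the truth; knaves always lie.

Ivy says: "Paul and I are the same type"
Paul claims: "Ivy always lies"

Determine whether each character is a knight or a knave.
Ivy is a knave.
Paul is a knight.

Verification:
- Ivy (knave) says "Paul and I are the same type" - this is FALSE (a lie) because Ivy is a knave and Paul is a knight.
- Paul (knight) says "Ivy always lies" - this is TRUE because Ivy is a knave.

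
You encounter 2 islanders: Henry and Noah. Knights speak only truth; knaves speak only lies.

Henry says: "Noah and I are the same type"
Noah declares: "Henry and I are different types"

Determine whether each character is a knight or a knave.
Henry is a knave.
Noah is a knight.

Verification:
- Henry (knave) says "Noah and I are the same type" - this is FALSE (a lie) because Henry is a knave and Noah is a knight.
- Noah (knight) says "Henry and I are different types" - this is TRUE because Noah is a knight and Henry is a knave.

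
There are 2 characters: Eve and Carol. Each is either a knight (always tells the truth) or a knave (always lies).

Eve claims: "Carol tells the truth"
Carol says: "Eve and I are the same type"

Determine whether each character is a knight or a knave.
Eve is a knight.
Carol is a knight.

Verification:
- Eve (knight) says "Carol tells the truth" - this is TRUE because Carol is a knight.
- Carol (knight) says "Eve and I are the same type" - this is TRUE because Carol is a knight and Eve is a knight.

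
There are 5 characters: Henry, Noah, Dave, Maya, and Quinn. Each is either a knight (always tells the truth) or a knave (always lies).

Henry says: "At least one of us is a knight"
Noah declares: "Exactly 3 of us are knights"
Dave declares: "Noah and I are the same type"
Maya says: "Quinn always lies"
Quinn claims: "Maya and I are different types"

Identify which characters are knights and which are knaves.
Henry is a knight.
Noah is a knight.
Dave is a knave.
Maya is a knave.
Quinn is a knight.

Verification:
- Henry (knight) says "At least one of us is a knight" - this is TRUE because Henry, Noah, and Quinn are knights.
- Noah (knight) says "Exactly 3 of us are knights" - this is TRUE because there are 3 knights.
- Dave (knave) says "Noah and I are the same type" - this is FALSE (a lie) because Dave is a knave and Noah is a knight.
- Maya (knave) says "Quinn always lies" - this is FALSE (a lie) because Quinn is a knight.
- Quinn (knight) says "Maya and I are different types" - this is TRUE because Quinn is a knight and Maya is a knave.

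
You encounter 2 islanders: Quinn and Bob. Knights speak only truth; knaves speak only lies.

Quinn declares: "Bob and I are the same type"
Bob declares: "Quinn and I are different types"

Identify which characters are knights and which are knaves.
Quinn is a knave.
Bob is a knight.

Verification:
- Quinn (knave) says "Bob and I are the same type" - this is FALSE (a lie) because Quinn is a knave and Bob is a knight.
- Bob (knight) says "Quinn and I are different types" - this is TRUE because Bob is a knight and Quinn is a knave.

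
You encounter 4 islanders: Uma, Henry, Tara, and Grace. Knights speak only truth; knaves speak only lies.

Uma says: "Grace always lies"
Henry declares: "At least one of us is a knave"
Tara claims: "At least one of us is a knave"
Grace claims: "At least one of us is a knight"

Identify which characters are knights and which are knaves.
Uma is a knave.
Henry is a knight.
Tara is a knight.
Grace is a knight.

Verification:
- Uma (knave) says "Grace always lies" - this is FALSE (a lie) because Grace is a knight.
- Henry (knight) says "At least one of us is a knave" - this is TRUE because Uma is a knave.
- Tara (knight) says "At least one of us is a knave" - this is TRUE because Uma is a knave.
- Grace (knight) says "At least one of us is a knight" - this is TRUE because Henry, Tara, and Grace are knights.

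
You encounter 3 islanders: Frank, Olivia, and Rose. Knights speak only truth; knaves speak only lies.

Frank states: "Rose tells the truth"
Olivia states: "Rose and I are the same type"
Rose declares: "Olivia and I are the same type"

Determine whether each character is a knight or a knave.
Frank is a knight.
Olivia is a knight.
Rose is a knight.

Verification:
- Frank (knight) says "Rose tells the truth" - this is TRUE because Rose is a knight.
- Olivia (knight) says "Rose and I are the same type" - this is TRUE because Olivia is a knight and Rose is a knight.
- Rose (knight) says "Olivia and I are the same type" - this is TRUE because Rose is a knight and Olivia is a knight.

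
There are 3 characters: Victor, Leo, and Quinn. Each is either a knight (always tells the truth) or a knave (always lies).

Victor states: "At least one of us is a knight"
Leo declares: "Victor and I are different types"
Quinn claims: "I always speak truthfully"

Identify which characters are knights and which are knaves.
Victor is a knave.
Leo is a knave.
Quinn is a knave.

Verification:
- Victor (knave) says "At least one of us is a knight" - this is FALSE (a lie) because no one is a knight.
- Leo (knave) says "Victor and I are different types" - this is FALSE (a lie) because Leo is a knave and Victor is a knave.
- Quinn (knave) says "I always speak truthfully" - this is FALSE (a lie) because Quinn is a knave.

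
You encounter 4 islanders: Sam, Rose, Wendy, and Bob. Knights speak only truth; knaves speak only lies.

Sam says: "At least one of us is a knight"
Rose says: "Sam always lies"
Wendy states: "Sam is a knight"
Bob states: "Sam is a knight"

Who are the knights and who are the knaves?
Sam is a knight.
Rose is a knave.
Wendy is a knight.
Bob is a knight.

Verification:
- Sam (knight) says "At least one of us is a knight" - this is TRUE because Sam, Wendy, and Bob are knights.
- Rose (knave) says "Sam always lies" - this is FALSE (a lie) because Sam is a knight.
- Wendy (knight) says "Sam is a knight" - this is TRUE because Sam is a knight.
- Bob (knight) says "Sam is a knight" - this is TRUE because Sam is a knight.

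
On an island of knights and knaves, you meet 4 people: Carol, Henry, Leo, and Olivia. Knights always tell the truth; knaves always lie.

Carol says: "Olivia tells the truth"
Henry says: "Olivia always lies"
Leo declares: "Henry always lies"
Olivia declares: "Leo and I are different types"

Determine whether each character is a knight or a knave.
Carol is a knave.
Henry is a knight.
Leo is a knave.
Olivia is a knave.

Verification:
- Carol (knave) says "Olivia tells the truth" - this is FALSE (a lie) because Olivia is a knave.
- Henry (knight) says "Olivia always lies" - this is TRUE because Olivia is a knave.
- Leo (knave) says "Henry always lies" - this is FALSE (a lie) because Henry is a knight.
- Olivia (knave) says "Leo and I are different types" - this is FALSE (a lie) because Olivia is a knave and Leo is a knave.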